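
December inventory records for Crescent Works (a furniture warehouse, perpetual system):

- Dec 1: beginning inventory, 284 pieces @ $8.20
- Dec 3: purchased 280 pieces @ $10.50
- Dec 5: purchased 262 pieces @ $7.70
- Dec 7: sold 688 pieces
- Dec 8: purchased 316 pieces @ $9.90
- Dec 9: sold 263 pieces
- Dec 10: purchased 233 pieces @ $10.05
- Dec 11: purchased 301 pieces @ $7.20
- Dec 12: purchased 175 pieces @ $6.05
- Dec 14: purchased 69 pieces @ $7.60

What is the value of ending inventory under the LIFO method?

Ending inventory = $7,748.30

Dec 7, 688 sold [LIFO — newest first]: 262 @ $7.70 + 280 @ $10.50 + 146 @ $8.20 = $6,154.60
Dec 9, 263 sold [LIFO — newest first]: 263 @ $9.90 = $2,603.70
Total COGS = $6,154.60 + $2,603.70 = $8,758.30
Ending inventory: 138 @ $8.20 + 53 @ $9.90 + 233 @ $10.05 + 301 @ $7.20 + 175 @ $6.05 + 69 @ $7.60 = $7,748.30
Check: goods available $16,506.60 = COGS $8,758.30 + ending $7,748.30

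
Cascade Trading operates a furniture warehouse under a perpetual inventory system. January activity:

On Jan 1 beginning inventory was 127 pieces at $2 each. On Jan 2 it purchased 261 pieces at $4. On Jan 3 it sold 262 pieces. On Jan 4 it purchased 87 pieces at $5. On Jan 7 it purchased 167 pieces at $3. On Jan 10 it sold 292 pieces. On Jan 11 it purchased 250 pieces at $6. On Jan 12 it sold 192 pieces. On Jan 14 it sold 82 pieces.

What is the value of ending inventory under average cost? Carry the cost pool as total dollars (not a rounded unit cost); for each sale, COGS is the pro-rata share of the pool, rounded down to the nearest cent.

After Jan 1: 127 on hand, pool $254.00 (≈ $2.0000 each)
After Jan 2: 388 on hand, pool $1,298.00 (≈ $3.3454 each)
Jan 3, sell 262: 262/388 × $1,298.00 → $876.48
After Jan 4: 213 on hand, pool $856.52 (≈ $4.0212 each)
After Jan 7: 380 on hand, pool $1,357.52 (≈ $3.5724 each)
Jan 10, sell 292: 292/380 × $1,357.52 → $1,043.14
After Jan 11: 338 on hand, pool $1,814.38 (≈ $5.3680 each)
Jan 12, sell 192: 192/338 × $1,814.38 → $1,030.65
Jan 14, sell 82: 82/146 × $783.73 → $440.17
Total COGS = $876.48 + $1,043.14 + $1,030.65 + $440.17 = $3,390.44
Ending inventory (cost pool remaining) = $343.56
Check: goods available $3,734.00 = COGS $3,390.44 + ending $343.56

Ending inventory = $343.56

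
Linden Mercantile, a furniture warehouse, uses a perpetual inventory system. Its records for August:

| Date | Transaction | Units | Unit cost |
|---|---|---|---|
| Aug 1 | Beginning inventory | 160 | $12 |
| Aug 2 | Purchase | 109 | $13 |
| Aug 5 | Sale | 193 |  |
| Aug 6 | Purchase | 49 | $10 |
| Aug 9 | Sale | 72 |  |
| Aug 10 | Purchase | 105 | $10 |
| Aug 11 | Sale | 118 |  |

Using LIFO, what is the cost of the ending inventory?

Aug 5, 193 sold [LIFO — newest first]: 109 @ $13 + 84 @ $12 = $2,425
Aug 9, 72 sold [LIFO — newest first]: 49 @ $10 + 23 @ $12 = $766
Aug 11, 118 sold [LIFO — newest first]: 105 @ $10 + 13 @ $12 = $1,206
Total COGS = $2,425 + $766 + $1,206 = $4,397
Ending inventory: 40 @ $12 = $480
Check: goods available $4,877 = COGS $4,397 + ending $480

Ending inventory = $480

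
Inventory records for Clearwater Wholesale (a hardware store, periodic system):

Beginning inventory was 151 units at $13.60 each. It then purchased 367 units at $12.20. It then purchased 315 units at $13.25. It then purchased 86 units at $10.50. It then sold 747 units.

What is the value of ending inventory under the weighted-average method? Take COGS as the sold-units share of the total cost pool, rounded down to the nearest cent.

Ending inventory = $2,172.51

Sale 1, sell 747: 747/919 × $11,607.75 → $9,435.24
Ending inventory (cost pool remaining) = $2,172.51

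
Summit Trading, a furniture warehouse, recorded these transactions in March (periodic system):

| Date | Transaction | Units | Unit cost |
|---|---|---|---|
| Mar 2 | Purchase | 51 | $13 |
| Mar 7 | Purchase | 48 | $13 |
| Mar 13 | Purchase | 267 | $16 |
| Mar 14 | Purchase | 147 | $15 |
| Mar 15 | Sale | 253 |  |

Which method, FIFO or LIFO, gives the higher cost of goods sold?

LIFO

FIFO COGS: 51 @ $13 + 48 @ $13 + 154 @ $16 = $3,751
LIFO COGS: 147 @ $15 + 106 @ $16 = $3,901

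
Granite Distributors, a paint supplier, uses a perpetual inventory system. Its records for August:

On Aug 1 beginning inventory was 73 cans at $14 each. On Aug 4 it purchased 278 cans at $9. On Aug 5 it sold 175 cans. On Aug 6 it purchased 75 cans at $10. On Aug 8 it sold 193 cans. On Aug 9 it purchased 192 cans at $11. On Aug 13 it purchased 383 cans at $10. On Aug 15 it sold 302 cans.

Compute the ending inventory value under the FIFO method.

Ending inventory = $3,310

Aug 5, 175 sold [FIFO — oldest first]: 73 @ $14 + 102 @ $9 = $1,940
Aug 8, 193 sold [FIFO — oldest first]: 176 @ $9 + 17 @ $10 = $1,754
Aug 15, 302 sold [FIFO — oldest first]: 58 @ $10 + 192 @ $11 + 52 @ $10 = $3,212
Total COGS = $1,940 + $1,754 + $3,212 = $6,906
Ending inventory: 331 @ $10 = $3,310
Check: goods available $10,216 = COGS $6,906 + ending $3,310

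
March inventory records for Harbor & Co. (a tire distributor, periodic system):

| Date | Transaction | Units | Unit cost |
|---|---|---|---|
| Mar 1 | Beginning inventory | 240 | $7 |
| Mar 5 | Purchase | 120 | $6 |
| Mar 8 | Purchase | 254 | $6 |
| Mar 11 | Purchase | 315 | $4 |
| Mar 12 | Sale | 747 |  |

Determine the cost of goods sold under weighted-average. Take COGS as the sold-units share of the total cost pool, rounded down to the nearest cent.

Mar 12, sell 747: 747/929 × $5,184.00 → $4,168.40
Ending inventory (cost pool remaining) = $1,015.60

COGS = $4,168.40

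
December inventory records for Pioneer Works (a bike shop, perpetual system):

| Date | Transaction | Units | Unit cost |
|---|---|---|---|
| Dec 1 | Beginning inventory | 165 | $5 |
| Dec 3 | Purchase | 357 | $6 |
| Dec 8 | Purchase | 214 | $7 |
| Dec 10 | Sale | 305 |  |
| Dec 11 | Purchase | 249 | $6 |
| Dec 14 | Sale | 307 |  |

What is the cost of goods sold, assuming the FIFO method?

Dec 10, 305 sold [FIFO — oldest first]: 165 @ $5 + 140 @ $6 = $1,665
Dec 14, 307 sold [FIFO — oldest first]: 217 @ $6 + 90 @ $7 = $1,932
Total COGS = $1,665 + $1,932 = $3,597
Ending inventory: 124 @ $7 + 249 @ $6 = $2,362
Check: goods available $5,959 = COGS $3,597 + ending $2,362

COGS = $3,597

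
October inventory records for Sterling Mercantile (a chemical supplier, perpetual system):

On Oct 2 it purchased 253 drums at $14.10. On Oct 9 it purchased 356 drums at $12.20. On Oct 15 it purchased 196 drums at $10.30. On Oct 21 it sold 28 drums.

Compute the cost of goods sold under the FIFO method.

COGS = $394.80

Oct 21, 28 sold [FIFO — oldest first]: 28 @ $14.10 = $394.80
Ending inventory: 225 @ $14.10 + 356 @ $12.20 + 196 @ $10.30 = $9,534.50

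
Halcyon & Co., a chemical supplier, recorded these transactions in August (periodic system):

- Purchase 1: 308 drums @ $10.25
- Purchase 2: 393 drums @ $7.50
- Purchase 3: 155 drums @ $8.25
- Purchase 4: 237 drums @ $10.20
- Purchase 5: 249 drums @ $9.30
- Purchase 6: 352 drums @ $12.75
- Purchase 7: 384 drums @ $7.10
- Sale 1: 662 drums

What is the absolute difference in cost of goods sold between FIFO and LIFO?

FIFO COGS: 308 @ $10.25 + 354 @ $7.50 = $5,812.00
LIFO COGS: 384 @ $7.10 + 278 @ $12.75 = $6,270.90
Difference = |$5,812.00 − $6,270.90| = $458.90

$458.90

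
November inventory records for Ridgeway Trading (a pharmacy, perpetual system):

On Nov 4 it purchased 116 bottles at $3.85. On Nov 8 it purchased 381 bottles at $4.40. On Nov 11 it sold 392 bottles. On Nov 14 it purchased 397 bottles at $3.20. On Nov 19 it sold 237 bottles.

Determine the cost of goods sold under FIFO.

COGS = $2,545.40

Nov 11, 392 sold [FIFO — oldest first]: 116 @ $3.85 + 276 @ $4.40 = $1,661.00
Nov 19, 237 sold [FIFO — oldest first]: 105 @ $4.40 + 132 @ $3.20 = $884.40
Total COGS = $1,661.00 + $884.40 = $2,545.40
Ending inventory: 265 @ $3.20 = $848.00
Check: goods available $3,393.40 = COGS $2,545.40 + ending $848.00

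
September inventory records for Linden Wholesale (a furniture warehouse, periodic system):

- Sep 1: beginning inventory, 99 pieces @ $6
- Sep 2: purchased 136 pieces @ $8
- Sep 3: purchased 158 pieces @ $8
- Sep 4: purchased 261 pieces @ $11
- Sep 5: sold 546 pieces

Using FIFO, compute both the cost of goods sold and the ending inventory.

Sep 5, 546 sold [FIFO — oldest first]: 99 @ $6 + 136 @ $8 + 158 @ $8 + 153 @ $11 = $4,629
Ending inventory: 108 @ $11 = $1,188

COGS = $4,629; ending inventory = $1,188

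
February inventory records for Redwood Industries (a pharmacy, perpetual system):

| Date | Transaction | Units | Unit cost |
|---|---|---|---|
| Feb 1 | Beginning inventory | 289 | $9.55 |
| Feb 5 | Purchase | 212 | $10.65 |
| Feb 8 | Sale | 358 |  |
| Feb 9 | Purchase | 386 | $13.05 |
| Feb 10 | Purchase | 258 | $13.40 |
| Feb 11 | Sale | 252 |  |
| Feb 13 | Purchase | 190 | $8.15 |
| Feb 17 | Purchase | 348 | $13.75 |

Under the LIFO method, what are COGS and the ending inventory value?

Feb 8, 358 sold [LIFO — newest first]: 212 @ $10.65 + 146 @ $9.55 = $3,652.10
Feb 11, 252 sold [LIFO — newest first]: 252 @ $13.40 = $3,376.80
Total COGS = $3,652.10 + $3,376.80 = $7,028.90
Ending inventory: 143 @ $9.55 + 386 @ $13.05 + 6 @ $13.40 + 190 @ $8.15 + 348 @ $13.75 = $12,816.85

COGS = $7,028.90; ending inventory = $12,816.85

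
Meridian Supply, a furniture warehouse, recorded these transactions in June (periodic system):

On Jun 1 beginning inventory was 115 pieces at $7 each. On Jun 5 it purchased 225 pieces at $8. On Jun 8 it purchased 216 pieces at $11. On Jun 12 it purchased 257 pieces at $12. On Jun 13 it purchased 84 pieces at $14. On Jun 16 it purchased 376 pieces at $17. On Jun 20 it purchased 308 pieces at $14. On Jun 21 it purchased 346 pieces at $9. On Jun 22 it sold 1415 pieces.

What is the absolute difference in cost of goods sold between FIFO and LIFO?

$941

FIFO COGS: 115 @ $7 + 225 @ $8 + 216 @ $11 + 257 @ $12 + 84 @ $14 + 376 @ $17 + 142 @ $14 = $17,621
LIFO COGS: 346 @ $9 + 308 @ $14 + 376 @ $17 + 84 @ $14 + 257 @ $12 + 44 @ $11 = $18,562
Difference = |$17,621 − $18,562| = $941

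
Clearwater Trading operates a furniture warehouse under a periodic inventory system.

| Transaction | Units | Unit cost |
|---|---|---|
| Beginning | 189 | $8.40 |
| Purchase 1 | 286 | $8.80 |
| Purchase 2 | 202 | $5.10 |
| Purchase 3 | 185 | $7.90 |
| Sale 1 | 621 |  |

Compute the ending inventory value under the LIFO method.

Ending inventory = $2,045.20

Sale 1 (621) [LIFO — newest first]: 185 @ $7.90 + 202 @ $5.10 + 234 @ $8.80 = $4,550.90
Ending inventory: 189 @ $8.40 + 52 @ $8.80 = $2,045.20
Check: goods available $6,596.10 = COGS $4,550.90 + ending $2,045.20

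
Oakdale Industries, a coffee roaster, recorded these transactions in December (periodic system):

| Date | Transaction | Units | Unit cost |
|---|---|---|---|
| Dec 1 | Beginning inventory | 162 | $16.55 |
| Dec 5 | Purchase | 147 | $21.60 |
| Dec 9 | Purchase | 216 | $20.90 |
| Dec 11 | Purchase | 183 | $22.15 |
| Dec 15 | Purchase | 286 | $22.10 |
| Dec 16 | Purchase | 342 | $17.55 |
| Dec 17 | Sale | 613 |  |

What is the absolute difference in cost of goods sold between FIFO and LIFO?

FIFO COGS: 162 @ $16.55 + 147 @ $21.60 + 216 @ $20.90 + 88 @ $22.15 = $12,319.90
LIFO COGS: 342 @ $17.55 + 271 @ $22.10 = $11,991.20
Difference = |$12,319.90 − $11,991.20| = $328.70

$328.70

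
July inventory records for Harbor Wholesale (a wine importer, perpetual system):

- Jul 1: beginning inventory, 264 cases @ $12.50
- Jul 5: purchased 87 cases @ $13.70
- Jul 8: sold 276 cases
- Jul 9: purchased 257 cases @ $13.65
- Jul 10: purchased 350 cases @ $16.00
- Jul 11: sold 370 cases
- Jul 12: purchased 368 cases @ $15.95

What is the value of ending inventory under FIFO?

Ending inventory = $10,861.60

Jul 8, 276 sold [FIFO — oldest first]: 264 @ $12.50 + 12 @ $13.70 = $3,464.40
Jul 11, 370 sold [FIFO — oldest first]: 75 @ $13.70 + 257 @ $13.65 + 38 @ $16.00 = $5,143.55
Total COGS = $3,464.40 + $5,143.55 = $8,607.95
Ending inventory: 312 @ $16.00 + 368 @ $15.95 = $10,861.60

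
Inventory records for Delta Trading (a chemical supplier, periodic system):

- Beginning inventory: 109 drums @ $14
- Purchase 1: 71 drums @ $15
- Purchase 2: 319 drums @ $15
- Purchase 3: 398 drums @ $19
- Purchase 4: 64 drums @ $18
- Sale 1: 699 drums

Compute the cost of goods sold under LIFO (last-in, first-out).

Sale 1 (699) [LIFO — newest first]: 64 @ $18 + 398 @ $19 + 237 @ $15 = $12,269
Ending inventory: 109 @ $14 + 71 @ $15 + 82 @ $15 = $3,821

COGS = $12,269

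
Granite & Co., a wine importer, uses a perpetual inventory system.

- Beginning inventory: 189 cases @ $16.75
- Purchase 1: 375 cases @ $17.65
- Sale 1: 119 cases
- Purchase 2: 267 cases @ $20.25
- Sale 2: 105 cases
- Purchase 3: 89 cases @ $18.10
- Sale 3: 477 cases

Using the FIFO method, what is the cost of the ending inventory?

Sale 1 (119) [FIFO — oldest first]: 119 @ $16.75 = $1,993.25
Sale 2 (105) [FIFO — oldest first]: 70 @ $16.75 + 35 @ $17.65 = $1,790.25
Sale 3 (477) [FIFO — oldest first]: 340 @ $17.65 + 137 @ $20.25 = $8,775.25
Total COGS = $1,993.25 + $1,790.25 + $8,775.25 = $12,558.75
Ending inventory: 130 @ $20.25 + 89 @ $18.10 = $4,243.40
Check: goods available $16,802.15 = COGS $12,558.75 + ending $4,243.40

Ending inventory = $4,243.40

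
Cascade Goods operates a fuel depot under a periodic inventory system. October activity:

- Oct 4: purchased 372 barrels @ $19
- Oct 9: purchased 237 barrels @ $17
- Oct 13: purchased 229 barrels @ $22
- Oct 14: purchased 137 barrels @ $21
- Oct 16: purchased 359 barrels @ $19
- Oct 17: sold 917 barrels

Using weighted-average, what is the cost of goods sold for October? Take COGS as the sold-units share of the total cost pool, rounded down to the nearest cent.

COGS = $17,757.76

Oct 17, sell 917: 917/1334 × $25,833.00 → $17,757.76
Ending inventory (cost pool remaining) = $8,075.24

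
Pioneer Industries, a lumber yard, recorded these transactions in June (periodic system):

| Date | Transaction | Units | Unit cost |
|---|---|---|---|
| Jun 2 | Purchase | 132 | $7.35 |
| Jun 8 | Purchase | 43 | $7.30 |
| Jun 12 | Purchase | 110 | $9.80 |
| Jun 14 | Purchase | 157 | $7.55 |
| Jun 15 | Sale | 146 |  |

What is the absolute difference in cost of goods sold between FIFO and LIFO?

FIFO COGS: 132 @ $7.35 + 14 @ $7.30 = $1,072.40
LIFO COGS: 146 @ $7.55 = $1,102.30
Difference = |$1,072.40 − $1,102.30| = $29.90

$29.90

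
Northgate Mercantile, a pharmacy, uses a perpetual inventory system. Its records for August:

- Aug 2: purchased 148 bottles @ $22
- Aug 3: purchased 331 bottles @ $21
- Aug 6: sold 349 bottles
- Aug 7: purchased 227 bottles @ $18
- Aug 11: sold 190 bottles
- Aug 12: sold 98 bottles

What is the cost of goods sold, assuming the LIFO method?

COGS = $12,775

Aug 6, 349 sold [LIFO — newest first]: 331 @ $21 + 18 @ $22 = $7,347
Aug 11, 190 sold [LIFO — newest first]: 190 @ $18 = $3,420
Aug 12, 98 sold [LIFO — newest first]: 37 @ $18 + 61 @ $22 = $2,008
Total COGS = $7,347 + $3,420 + $2,008 = $12,775
Ending inventory: 69 @ $22 = $1,518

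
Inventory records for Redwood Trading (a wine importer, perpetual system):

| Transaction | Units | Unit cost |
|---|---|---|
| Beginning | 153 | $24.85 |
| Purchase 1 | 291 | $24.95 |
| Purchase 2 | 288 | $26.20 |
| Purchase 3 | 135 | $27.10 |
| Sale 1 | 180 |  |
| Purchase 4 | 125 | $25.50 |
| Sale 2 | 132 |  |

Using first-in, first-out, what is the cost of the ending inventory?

Sale 1 (180) [FIFO — oldest first]: 153 @ $24.85 + 27 @ $24.95 = $4,475.70
Sale 2 (132) [FIFO — oldest first]: 132 @ $24.95 = $3,293.40
Total COGS = $4,475.70 + $3,293.40 = $7,769.10
Ending inventory: 132 @ $24.95 + 288 @ $26.20 + 135 @ $27.10 + 125 @ $25.50 = $17,685.00
Check: goods available $25,454.10 = COGS $7,769.10 + ending $17,685.00

Ending inventory = $17,685.00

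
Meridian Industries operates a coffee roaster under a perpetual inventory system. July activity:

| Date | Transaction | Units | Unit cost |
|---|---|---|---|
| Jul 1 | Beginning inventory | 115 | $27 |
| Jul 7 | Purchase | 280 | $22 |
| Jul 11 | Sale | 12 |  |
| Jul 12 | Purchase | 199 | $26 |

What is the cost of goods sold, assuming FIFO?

COGS = $324

Jul 11, 12 sold [FIFO — oldest first]: 12 @ $27 = $324
Ending inventory: 103 @ $27 + 280 @ $22 + 199 @ $26 = $14,115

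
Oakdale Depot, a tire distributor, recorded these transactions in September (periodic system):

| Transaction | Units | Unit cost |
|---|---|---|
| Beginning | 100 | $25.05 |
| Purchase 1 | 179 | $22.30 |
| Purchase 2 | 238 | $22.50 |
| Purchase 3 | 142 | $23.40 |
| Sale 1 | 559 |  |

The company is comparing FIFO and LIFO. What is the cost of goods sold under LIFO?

COGS = $12,669.50

FIFO COGS: 100 @ $25.05 + 179 @ $22.30 + 238 @ $22.50 + 42 @ $23.40 = $12,834.50
LIFO COGS: 142 @ $23.40 + 238 @ $22.50 + 179 @ $22.30 = $12,669.50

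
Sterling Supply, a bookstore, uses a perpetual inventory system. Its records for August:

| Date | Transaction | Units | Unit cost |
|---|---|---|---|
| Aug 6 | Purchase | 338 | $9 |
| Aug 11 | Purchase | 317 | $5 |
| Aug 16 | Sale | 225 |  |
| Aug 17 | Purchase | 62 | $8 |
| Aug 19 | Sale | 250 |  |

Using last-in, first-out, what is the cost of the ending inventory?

Aug 16, 225 sold [LIFO — newest first]: 225 @ $5 = $1,125
Aug 19, 250 sold [LIFO — newest first]: 62 @ $8 + 92 @ $5 + 96 @ $9 = $1,820
Total COGS = $1,125 + $1,820 = $2,945
Ending inventory: 242 @ $9 = $2,178

Ending inventory = $2,178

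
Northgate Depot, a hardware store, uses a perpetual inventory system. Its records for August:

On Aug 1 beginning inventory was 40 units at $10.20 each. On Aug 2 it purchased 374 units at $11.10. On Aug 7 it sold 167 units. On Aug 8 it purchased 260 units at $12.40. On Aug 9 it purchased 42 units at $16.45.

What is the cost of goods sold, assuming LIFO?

Aug 7, 167 sold [LIFO — newest first]: 167 @ $11.10 = $1,853.70
Ending inventory: 40 @ $10.20 + 207 @ $11.10 + 260 @ $12.40 + 42 @ $16.45 = $6,620.60

COGS = $1,853.70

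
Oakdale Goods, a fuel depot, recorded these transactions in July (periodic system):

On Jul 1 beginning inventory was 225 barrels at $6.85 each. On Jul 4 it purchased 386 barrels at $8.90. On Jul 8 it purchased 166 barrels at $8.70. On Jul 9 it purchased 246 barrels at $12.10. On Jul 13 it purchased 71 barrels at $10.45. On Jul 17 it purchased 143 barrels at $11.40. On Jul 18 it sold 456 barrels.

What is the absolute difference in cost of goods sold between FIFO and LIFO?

FIFO COGS: 225 @ $6.85 + 231 @ $8.90 = $3,597.15
LIFO COGS: 143 @ $11.40 + 71 @ $10.45 + 242 @ $12.10 = $5,300.35
Difference = |$3,597.15 − $5,300.35| = $1,703.20

$1,703.20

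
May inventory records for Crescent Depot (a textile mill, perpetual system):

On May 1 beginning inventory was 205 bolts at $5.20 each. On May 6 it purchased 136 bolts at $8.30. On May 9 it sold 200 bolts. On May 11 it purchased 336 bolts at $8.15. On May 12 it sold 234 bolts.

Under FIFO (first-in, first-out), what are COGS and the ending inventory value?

May 9, 200 sold [FIFO — oldest first]: 200 @ $5.20 = $1,040.00
May 12, 234 sold [FIFO — oldest first]: 5 @ $5.20 + 136 @ $8.30 + 93 @ $8.15 = $1,912.75
Total COGS = $1,040.00 + $1,912.75 = $2,952.75
Ending inventory: 243 @ $8.15 = $1,980.45
Check: goods available $4,933.20 = COGS $2,952.75 + ending $1,980.45

COGS = $2,952.75; ending inventory = $1,980.45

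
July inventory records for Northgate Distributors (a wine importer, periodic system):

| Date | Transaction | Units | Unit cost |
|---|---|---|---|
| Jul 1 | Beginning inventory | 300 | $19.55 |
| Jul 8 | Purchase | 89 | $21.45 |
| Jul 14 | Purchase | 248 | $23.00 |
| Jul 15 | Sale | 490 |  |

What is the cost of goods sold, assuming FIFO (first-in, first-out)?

Jul 15, 490 sold [FIFO — oldest first]: 300 @ $19.55 + 89 @ $21.45 + 101 @ $23.00 = $10,097.05
Ending inventory: 147 @ $23.00 = $3,381.00

COGS = $10,097.05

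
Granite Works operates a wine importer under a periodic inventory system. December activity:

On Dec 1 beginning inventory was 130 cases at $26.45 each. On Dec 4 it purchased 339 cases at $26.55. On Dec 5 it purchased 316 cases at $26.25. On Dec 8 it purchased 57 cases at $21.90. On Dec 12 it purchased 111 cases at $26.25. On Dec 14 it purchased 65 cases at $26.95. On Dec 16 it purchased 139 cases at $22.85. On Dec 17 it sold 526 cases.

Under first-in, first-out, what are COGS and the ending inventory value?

COGS = $13,935.20; ending inventory = $15,888.70

Dec 17, 526 sold [FIFO — oldest first]: 130 @ $26.45 + 339 @ $26.55 + 57 @ $26.25 = $13,935.20
Ending inventory: 259 @ $26.25 + 57 @ $21.90 + 111 @ $26.25 + 65 @ $26.95 + 139 @ $22.85 = $15,888.70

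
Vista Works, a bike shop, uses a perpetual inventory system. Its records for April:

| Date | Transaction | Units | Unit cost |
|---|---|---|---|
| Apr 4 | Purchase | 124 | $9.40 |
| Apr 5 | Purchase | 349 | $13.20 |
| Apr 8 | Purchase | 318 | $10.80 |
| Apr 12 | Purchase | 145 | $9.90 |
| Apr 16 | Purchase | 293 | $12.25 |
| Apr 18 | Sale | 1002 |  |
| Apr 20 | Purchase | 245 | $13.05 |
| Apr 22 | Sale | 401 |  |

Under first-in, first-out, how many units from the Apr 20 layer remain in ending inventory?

71

Apr 18, 1002 sold [FIFO — oldest first]: 124 @ $9.40 + 349 @ $13.20 + 318 @ $10.80 + 145 @ $9.90 + 66 @ $12.25 = $11,450.80
Apr 22, 401 sold [FIFO — oldest first]: 227 @ $12.25 + 174 @ $13.05 = $5,051.45
Total COGS = $11,450.80 + $5,051.45 = $16,502.25
Ending inventory: 71 @ $13.05 = $926.55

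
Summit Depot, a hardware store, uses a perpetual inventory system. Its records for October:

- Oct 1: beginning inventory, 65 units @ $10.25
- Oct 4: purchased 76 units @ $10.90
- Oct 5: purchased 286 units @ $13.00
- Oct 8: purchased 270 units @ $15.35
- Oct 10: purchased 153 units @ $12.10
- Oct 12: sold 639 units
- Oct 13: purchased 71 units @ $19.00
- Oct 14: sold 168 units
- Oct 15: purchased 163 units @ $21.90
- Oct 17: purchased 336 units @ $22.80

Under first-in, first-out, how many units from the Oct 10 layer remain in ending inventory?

Oct 12, 639 sold [FIFO — oldest first]: 65 @ $10.25 + 76 @ $10.90 + 286 @ $13.00 + 212 @ $15.35 = $8,466.85
Oct 14, 168 sold [FIFO — oldest first]: 58 @ $15.35 + 110 @ $12.10 = $2,221.30
Total COGS = $8,466.85 + $2,221.30 = $10,688.15
Ending inventory: 43 @ $12.10 + 71 @ $19.00 + 163 @ $21.90 + 336 @ $22.80 = $13,099.80

43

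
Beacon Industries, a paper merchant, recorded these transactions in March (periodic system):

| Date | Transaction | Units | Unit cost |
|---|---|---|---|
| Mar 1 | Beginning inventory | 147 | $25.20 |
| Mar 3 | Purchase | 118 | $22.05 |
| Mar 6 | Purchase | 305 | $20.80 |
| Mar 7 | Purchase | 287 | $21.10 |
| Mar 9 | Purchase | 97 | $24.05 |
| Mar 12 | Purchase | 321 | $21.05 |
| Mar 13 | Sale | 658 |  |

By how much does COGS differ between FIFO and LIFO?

FIFO COGS: 147 @ $25.20 + 118 @ $22.05 + 305 @ $20.80 + 88 @ $21.10 = $14,507.10
LIFO COGS: 321 @ $21.05 + 97 @ $24.05 + 240 @ $21.10 = $14,153.90
Difference = |$14,507.10 − $14,153.90| = $353.20

$353.20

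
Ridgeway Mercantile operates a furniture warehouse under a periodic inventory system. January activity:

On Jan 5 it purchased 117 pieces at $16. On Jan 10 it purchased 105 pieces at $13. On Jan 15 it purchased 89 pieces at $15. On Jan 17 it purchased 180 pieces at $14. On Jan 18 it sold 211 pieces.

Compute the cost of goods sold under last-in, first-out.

Jan 18, 211 sold [LIFO — newest first]: 180 @ $14 + 31 @ $15 = $2,985
Ending inventory: 117 @ $16 + 105 @ $13 + 58 @ $15 = $4,107
Check: goods available $7,092 = COGS $2,985 + ending $4,107

COGS = $2,985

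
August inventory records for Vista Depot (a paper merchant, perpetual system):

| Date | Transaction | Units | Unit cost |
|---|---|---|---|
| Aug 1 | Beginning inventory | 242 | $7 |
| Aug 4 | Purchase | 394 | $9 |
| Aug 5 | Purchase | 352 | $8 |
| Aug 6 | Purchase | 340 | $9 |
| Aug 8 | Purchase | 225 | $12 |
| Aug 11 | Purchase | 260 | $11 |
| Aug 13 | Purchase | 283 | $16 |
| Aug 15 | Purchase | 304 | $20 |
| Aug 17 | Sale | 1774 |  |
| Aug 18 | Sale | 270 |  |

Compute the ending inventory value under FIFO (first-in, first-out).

Aug 17, 1774 sold [FIFO — oldest first]: 242 @ $7 + 394 @ $9 + 352 @ $8 + 340 @ $9 + 225 @ $12 + 221 @ $11 = $16,247
Aug 18, 270 sold [FIFO — oldest first]: 39 @ $11 + 231 @ $16 = $4,125
Total COGS = $16,247 + $4,125 = $20,372
Ending inventory: 52 @ $16 + 304 @ $20 = $6,912

Ending inventory = $6,912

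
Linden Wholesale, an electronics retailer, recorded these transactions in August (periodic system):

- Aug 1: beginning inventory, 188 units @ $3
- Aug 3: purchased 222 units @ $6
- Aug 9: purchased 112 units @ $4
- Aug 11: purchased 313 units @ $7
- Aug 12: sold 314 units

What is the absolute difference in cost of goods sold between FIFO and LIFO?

FIFO COGS: 188 @ $3 + 126 @ $6 = $1,320
LIFO COGS: 313 @ $7 + 1 @ $4 = $2,195
Difference = |$1,320 − $2,195| = $875

$875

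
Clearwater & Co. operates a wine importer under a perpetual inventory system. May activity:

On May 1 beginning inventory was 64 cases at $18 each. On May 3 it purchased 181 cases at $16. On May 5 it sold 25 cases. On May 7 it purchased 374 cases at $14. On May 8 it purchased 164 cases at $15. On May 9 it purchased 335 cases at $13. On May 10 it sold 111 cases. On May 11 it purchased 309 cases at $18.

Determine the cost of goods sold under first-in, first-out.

May 5, 25 sold [FIFO — oldest first]: 25 @ $18 = $450
May 10, 111 sold [FIFO — oldest first]: 39 @ $18 + 72 @ $16 = $1,854
Total COGS = $450 + $1,854 = $2,304
Ending inventory: 109 @ $16 + 374 @ $14 + 164 @ $15 + 335 @ $13 + 309 @ $18 = $19,357
Check: goods available $21,661 = COGS $2,304 + ending $19,357

COGS = $2,304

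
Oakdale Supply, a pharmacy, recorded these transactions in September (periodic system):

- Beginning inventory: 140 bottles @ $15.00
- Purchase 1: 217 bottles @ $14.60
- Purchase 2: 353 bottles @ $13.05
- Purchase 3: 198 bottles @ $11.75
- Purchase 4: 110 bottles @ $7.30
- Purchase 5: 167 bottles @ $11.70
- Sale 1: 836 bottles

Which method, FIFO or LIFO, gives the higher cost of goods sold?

FIFO

FIFO COGS: 140 @ $15.00 + 217 @ $14.60 + 353 @ $13.05 + 126 @ $11.75 = $11,355.35
LIFO COGS: 167 @ $11.70 + 110 @ $7.30 + 198 @ $11.75 + 353 @ $13.05 + 8 @ $14.60 = $9,806.85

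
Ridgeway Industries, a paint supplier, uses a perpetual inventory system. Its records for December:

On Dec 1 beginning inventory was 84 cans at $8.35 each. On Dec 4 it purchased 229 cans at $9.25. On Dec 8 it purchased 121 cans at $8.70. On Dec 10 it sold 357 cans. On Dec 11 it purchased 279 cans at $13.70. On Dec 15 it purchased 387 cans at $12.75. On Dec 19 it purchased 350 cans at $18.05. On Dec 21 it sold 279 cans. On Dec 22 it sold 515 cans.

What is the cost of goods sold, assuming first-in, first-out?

COGS = $13,549.45

Dec 10, 357 sold [FIFO — oldest first]: 84 @ $8.35 + 229 @ $9.25 + 44 @ $8.70 = $3,202.45
Dec 21, 279 sold [FIFO — oldest first]: 77 @ $8.70 + 202 @ $13.70 = $3,437.30
Dec 22, 515 sold [FIFO — oldest first]: 77 @ $13.70 + 387 @ $12.75 + 51 @ $18.05 = $6,909.70
Total COGS = $3,202.45 + $3,437.30 + $6,909.70 = $13,549.45
Ending inventory: 299 @ $18.05 = $5,396.95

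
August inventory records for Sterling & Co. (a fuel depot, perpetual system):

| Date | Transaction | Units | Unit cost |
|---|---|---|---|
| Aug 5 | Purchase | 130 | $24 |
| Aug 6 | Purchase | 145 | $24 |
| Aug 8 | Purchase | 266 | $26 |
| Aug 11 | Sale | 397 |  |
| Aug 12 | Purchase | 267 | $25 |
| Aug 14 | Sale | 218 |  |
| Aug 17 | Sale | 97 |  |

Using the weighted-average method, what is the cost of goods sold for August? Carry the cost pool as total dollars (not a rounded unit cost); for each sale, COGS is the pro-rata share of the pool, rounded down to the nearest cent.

COGS = $17,791.55

After Aug 5: 130 on hand, pool $3,120.00 (≈ $24.0000 each)
After Aug 6: 275 on hand, pool $6,600.00 (≈ $24.0000 each)
After Aug 8: 541 on hand, pool $13,516.00 (≈ $24.9834 each)
Aug 11, sell 397: 397/541 × $13,516.00 → $9,918.39
After Aug 12: 411 on hand, pool $10,272.61 (≈ $24.9942 each)
Aug 14, sell 218: 218/411 × $10,272.61 → $5,448.73
Aug 17, sell 97: 97/193 × $4,823.88 → $2,424.43
Total COGS = $9,918.39 + $5,448.73 + $2,424.43 = $17,791.55
Ending inventory (cost pool remaining) = $2,399.45
Check: goods available $20,191.00 = COGS $17,791.55 + ending $2,399.45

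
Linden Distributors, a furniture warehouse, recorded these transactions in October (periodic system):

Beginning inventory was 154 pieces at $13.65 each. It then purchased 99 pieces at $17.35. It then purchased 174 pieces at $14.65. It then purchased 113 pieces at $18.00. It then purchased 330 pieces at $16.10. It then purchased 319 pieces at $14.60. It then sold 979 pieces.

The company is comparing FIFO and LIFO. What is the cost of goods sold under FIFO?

COGS = $15,307.25

FIFO COGS: 154 @ $13.65 + 99 @ $17.35 + 174 @ $14.65 + 113 @ $18.00 + 330 @ $16.10 + 109 @ $14.60 = $15,307.25
LIFO COGS: 319 @ $14.60 + 330 @ $16.10 + 113 @ $18.00 + 174 @ $14.65 + 43 @ $17.35 = $15,299.55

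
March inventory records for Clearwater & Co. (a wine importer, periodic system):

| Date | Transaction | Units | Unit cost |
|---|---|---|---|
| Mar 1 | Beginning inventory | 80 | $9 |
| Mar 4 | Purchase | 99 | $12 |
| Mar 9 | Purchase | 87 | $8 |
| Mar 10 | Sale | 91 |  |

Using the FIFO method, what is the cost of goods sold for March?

COGS = $852

Mar 10, 91 sold [FIFO — oldest first]: 80 @ $9 + 11 @ $12 = $852
Ending inventory: 88 @ $12 + 87 @ $8 = $1,752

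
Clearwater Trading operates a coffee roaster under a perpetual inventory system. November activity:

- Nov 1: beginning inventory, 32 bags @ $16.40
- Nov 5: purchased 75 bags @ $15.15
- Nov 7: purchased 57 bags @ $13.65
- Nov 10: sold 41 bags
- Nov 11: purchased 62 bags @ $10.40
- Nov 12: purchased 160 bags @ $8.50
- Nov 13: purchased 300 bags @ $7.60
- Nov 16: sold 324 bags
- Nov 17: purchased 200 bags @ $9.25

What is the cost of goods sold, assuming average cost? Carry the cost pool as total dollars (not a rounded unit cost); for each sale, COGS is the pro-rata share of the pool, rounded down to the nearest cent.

COGS = $3,681.05

After Nov 1: 32 on hand, pool $524.80 (≈ $16.4000 each)
After Nov 5: 107 on hand, pool $1,661.05 (≈ $15.5238 each)
After Nov 7: 164 on hand, pool $2,439.10 (≈ $14.8726 each)
Nov 10, sell 41: 41/164 × $2,439.10 → $609.77
After Nov 11: 185 on hand, pool $2,474.13 (≈ $13.3737 each)
After Nov 12: 345 on hand, pool $3,834.13 (≈ $11.1134 each)
After Nov 13: 645 on hand, pool $6,114.13 (≈ $9.4793 each)
Nov 16, sell 324: 324/645 × $6,114.13 → $3,071.28
After Nov 17: 521 on hand, pool $4,892.85 (≈ $9.3913 each)
Total COGS = $609.77 + $3,071.28 = $3,681.05
Ending inventory (cost pool remaining) = $4,892.85
Check: goods available $8,573.90 = COGS $3,681.05 + ending $4,892.85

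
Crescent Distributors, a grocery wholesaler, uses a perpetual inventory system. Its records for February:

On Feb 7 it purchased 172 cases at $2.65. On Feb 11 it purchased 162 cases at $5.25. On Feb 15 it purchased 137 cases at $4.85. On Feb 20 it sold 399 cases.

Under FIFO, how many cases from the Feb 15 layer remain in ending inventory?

Feb 20, 399 sold [FIFO — oldest first]: 172 @ $2.65 + 162 @ $5.25 + 65 @ $4.85 = $1,621.55
Ending inventory: 72 @ $4.85 = $349.20

72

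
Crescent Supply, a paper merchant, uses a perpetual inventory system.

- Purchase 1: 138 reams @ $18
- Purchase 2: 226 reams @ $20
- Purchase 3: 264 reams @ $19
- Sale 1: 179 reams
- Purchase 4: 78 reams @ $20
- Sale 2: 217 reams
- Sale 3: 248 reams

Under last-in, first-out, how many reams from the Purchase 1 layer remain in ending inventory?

Sale 1 (179) [LIFO — newest first]: 179 @ $19 = $3,401
Sale 2 (217) [LIFO — newest first]: 78 @ $20 + 85 @ $19 + 54 @ $20 = $4,255
Sale 3 (248) [LIFO — newest first]: 172 @ $20 + 76 @ $18 = $4,808
Total COGS = $3,401 + $4,255 + $4,808 = $12,464
Ending inventory: 62 @ $18 = $1,116
Check: goods available $13,580 = COGS $12,464 + ending $1,116

62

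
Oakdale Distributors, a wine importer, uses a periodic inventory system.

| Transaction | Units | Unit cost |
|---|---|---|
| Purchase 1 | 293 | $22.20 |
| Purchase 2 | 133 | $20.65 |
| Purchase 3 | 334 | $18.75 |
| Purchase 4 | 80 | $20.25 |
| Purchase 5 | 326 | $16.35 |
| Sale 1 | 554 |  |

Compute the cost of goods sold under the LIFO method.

Sale 1 (554) [LIFO — newest first]: 326 @ $16.35 + 80 @ $20.25 + 148 @ $18.75 = $9,725.10
Ending inventory: 293 @ $22.20 + 133 @ $20.65 + 186 @ $18.75 = $12,738.55

COGS = $9,725.10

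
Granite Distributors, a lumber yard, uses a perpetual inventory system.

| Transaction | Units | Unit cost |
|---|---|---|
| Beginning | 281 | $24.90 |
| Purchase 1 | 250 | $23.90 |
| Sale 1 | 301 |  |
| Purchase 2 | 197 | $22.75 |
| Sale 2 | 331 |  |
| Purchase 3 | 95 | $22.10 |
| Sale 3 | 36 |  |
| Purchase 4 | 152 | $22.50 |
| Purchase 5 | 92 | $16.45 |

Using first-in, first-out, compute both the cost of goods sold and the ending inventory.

Sale 1 (301) [FIFO — oldest first]: 281 @ $24.90 + 20 @ $23.90 = $7,474.90
Sale 2 (331) [FIFO — oldest first]: 230 @ $23.90 + 101 @ $22.75 = $7,794.75
Sale 3 (36) [FIFO — oldest first]: 36 @ $22.75 = $819.00
Total COGS = $7,474.90 + $7,794.75 + $819.00 = $16,088.65
Ending inventory: 60 @ $22.75 + 95 @ $22.10 + 152 @ $22.50 + 92 @ $16.45 = $8,397.90

COGS = $16,088.65; ending inventory = $8,397.90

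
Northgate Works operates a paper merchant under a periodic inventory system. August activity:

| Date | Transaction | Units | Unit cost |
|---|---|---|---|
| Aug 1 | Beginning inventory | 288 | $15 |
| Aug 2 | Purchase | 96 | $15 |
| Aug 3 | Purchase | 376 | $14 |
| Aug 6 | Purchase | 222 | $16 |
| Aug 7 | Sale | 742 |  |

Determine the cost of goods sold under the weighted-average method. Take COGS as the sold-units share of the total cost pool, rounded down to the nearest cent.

COGS = $11,013.63

Aug 7, sell 742: 742/982 × $14,576.00 → $11,013.63
Ending inventory (cost pool remaining) = $3,562.37
Check: goods available $14,576.00 = COGS $11,013.63 + ending $3,562.37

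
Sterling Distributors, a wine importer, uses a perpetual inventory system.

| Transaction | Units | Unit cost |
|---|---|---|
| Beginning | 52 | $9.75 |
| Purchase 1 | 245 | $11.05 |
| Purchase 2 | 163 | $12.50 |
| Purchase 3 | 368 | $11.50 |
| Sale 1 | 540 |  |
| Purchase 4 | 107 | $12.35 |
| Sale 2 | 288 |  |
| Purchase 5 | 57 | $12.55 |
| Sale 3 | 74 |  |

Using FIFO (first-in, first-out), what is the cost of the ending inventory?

Sale 1 (540) [FIFO — oldest first]: 52 @ $9.75 + 245 @ $11.05 + 163 @ $12.50 + 80 @ $11.50 = $6,171.75
Sale 2 (288) [FIFO — oldest first]: 288 @ $11.50 = $3,312.00
Sale 3 (74) [FIFO — oldest first]: 74 @ $12.35 = $913.90
Total COGS = $6,171.75 + $3,312.00 + $913.90 = $10,397.65
Ending inventory: 33 @ $12.35 + 57 @ $12.55 = $1,122.90

Ending inventory = $1,122.90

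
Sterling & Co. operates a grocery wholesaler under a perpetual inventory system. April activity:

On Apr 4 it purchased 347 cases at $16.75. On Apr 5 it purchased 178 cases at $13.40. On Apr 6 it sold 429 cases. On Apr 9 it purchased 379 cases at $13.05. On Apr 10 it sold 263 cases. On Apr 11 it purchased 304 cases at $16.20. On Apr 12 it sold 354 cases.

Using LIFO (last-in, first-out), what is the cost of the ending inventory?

Ending inventory = $2,469.30

Apr 6, 429 sold [LIFO — newest first]: 178 @ $13.40 + 251 @ $16.75 = $6,589.45
Apr 10, 263 sold [LIFO — newest first]: 263 @ $13.05 = $3,432.15
Apr 12, 354 sold [LIFO — newest first]: 304 @ $16.20 + 50 @ $13.05 = $5,577.30
Total COGS = $6,589.45 + $3,432.15 + $5,577.30 = $15,598.90
Ending inventory: 96 @ $16.75 + 66 @ $13.05 = $2,469.30
Check: goods available $18,068.20 = COGS $15,598.90 + ending $2,469.30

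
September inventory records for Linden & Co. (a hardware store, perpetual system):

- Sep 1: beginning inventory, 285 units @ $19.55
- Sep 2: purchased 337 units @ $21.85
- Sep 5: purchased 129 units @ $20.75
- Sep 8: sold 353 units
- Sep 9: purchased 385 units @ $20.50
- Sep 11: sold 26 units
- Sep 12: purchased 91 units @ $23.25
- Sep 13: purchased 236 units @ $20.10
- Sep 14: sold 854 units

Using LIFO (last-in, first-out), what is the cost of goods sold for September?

Sep 8, 353 sold [LIFO — newest first]: 129 @ $20.75 + 224 @ $21.85 = $7,571.15
Sep 11, 26 sold [LIFO — newest first]: 26 @ $20.50 = $533.00
Sep 14, 854 sold [LIFO — newest first]: 236 @ $20.10 + 91 @ $23.25 + 359 @ $20.50 + 113 @ $21.85 + 55 @ $19.55 = $17,763.15
Total COGS = $7,571.15 + $533.00 + $17,763.15 = $25,867.30
Ending inventory: 230 @ $19.55 = $4,496.50

COGS = $25,867.30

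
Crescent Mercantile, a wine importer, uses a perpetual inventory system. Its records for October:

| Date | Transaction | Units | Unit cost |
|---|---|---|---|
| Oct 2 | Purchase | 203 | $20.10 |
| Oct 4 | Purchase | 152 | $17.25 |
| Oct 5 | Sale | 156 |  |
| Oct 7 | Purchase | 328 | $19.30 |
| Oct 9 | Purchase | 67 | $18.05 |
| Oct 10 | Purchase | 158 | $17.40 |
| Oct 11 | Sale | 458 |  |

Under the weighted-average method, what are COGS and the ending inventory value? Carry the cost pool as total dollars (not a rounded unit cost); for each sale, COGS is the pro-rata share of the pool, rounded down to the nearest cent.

After Oct 2: 203 on hand, pool $4,080.30 (≈ $20.1000 each)
After Oct 4: 355 on hand, pool $6,702.30 (≈ $18.8797 each)
Oct 5, sell 156: 156/355 × $6,702.30 → $2,945.23
After Oct 7: 527 on hand, pool $10,087.47 (≈ $19.1413 each)
After Oct 9: 594 on hand, pool $11,296.82 (≈ $19.0182 each)
After Oct 10: 752 on hand, pool $14,046.02 (≈ $18.6782 each)
Oct 11, sell 458: 458/752 × $14,046.02 → $8,554.62
Total COGS = $2,945.23 + $8,554.62 = $11,499.85
Ending inventory (cost pool remaining) = $5,491.40

COGS = $11,499.85; ending inventory = $5,491.40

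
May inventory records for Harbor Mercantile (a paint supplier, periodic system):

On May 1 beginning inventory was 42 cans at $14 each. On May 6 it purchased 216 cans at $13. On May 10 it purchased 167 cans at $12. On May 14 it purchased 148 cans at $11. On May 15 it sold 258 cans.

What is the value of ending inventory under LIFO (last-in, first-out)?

Ending inventory = $4,080

May 15, 258 sold [LIFO — newest first]: 148 @ $11 + 110 @ $12 = $2,948
Ending inventory: 42 @ $14 + 216 @ $13 + 57 @ $12 = $4,080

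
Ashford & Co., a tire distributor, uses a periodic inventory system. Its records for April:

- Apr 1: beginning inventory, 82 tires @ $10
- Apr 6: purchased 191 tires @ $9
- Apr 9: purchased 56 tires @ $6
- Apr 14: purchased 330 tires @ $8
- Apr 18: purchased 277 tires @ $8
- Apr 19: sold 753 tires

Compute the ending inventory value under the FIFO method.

Ending inventory = $1,464

Apr 19, 753 sold [FIFO — oldest first]: 82 @ $10 + 191 @ $9 + 56 @ $6 + 330 @ $8 + 94 @ $8 = $6,267
Ending inventory: 183 @ $8 = $1,464
Check: goods available $7,731 = COGS $6,267 + ending $1,464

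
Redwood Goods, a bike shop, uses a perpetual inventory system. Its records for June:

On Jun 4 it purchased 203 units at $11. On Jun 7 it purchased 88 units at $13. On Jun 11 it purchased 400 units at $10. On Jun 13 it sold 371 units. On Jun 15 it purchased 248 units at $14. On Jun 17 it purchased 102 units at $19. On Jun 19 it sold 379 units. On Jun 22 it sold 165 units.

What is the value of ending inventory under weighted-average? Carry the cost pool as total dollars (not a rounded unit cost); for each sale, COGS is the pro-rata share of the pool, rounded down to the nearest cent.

After Jun 4: 203 on hand, pool $2,233.00 (≈ $11.0000 each)
After Jun 7: 291 on hand, pool $3,377.00 (≈ $11.6048 each)
After Jun 11: 691 on hand, pool $7,377.00 (≈ $10.6758 each)
Jun 13, sell 371: 371/691 × $7,377.00 → $3,960.73
After Jun 15: 568 on hand, pool $6,888.27 (≈ $12.1272 each)
After Jun 17: 670 on hand, pool $8,826.27 (≈ $13.1735 each)
Jun 19, sell 379: 379/670 × $8,826.27 → $4,992.77
Jun 22, sell 165: 165/291 × $3,833.50 → $2,173.63
Total COGS = $3,960.73 + $4,992.77 + $2,173.63 = $11,127.13
Ending inventory (cost pool remaining) = $1,659.87

Ending inventory = $1,659.87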